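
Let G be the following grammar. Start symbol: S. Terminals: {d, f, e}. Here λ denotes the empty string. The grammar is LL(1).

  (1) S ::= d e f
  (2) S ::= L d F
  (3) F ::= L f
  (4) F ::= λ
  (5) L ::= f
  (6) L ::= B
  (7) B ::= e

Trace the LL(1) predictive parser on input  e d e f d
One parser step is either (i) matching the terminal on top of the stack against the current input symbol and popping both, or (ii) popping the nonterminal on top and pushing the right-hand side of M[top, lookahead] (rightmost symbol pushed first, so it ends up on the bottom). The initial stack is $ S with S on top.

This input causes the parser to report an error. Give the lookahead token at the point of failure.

      Stack    Input        Action
   1  $ S      e d e f d $  expand S ::= L d F
   2  $ F d L  e d e f d $  expand L ::= B
   3  $ F d B  e d e f d $  expand B ::= e
   4  $ F d e  e d e f d $  match e
   5  $ F d    d e f d $    match d
   6  $ F      e f d $      expand F ::= L f
   7  $ f L    e f d $      expand L ::= B
   8  $ f B    e f d $      expand B ::= e
   9  $ f e    e f d $      match e
  10  $ f      f d $        match f
  11  $        d $          error: stack empty but input remains

d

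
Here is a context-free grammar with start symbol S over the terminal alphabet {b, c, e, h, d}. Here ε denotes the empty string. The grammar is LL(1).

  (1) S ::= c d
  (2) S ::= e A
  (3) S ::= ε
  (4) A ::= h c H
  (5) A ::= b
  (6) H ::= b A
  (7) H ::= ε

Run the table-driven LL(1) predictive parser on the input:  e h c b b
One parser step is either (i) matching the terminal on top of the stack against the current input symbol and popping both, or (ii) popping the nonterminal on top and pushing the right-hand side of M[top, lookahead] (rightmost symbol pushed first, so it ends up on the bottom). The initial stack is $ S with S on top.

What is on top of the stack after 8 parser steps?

step 1: stack=$ S  input=e h c b b $  — expand S ::= e A
step 2: stack=$ A e  input=e h c b b $  — match e
step 3: stack=$ A  input=h c b b $  — expand A ::= h c H
step 4: stack=$ H c h  input=h c b b $  — match h
step 5: stack=$ H c  input=c b b $  — match c
step 6: stack=$ H  input=b b $  — expand H ::= b A
step 7: stack=$ A b  input=b b $  — match b
step 8: stack=$ A  input=b $  — expand A ::= b
Stack after step 8: $ b (top = b).

b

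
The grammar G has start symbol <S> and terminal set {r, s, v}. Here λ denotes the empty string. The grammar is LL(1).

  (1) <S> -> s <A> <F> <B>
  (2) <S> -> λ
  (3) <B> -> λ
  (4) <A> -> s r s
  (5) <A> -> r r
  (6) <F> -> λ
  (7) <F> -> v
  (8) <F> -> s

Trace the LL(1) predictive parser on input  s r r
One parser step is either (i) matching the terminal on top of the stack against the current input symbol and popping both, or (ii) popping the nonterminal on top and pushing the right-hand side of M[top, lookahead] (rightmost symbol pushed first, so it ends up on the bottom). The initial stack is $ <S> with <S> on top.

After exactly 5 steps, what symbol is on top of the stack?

<F>

     Stack            Input    Action
  1  $ <S>            s r r $  expand <S> -> s <A> <F> <B>
  2  $ <B> <F> <A> s  s r r $  match s
  3  $ <B> <F> <A>    r r $    expand <A> -> r r
  4  $ <B> <F> r r    r r $    match r
  5  $ <B> <F> r      r $      match r
Stack after step 5: $ <B> <F> (top = <F>).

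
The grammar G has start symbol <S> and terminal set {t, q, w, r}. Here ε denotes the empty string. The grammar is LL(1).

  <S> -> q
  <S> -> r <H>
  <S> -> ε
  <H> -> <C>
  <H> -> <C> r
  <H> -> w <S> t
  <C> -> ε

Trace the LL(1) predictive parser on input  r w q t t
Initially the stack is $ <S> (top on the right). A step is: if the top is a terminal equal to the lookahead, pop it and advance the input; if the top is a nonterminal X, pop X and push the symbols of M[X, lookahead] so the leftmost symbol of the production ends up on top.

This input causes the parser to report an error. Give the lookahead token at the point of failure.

t

     Stack      Input        Action
  1  $ <S>      r w q t t $  expand <S> -> r <H>
  2  $ <H> r    r w q t t $  match r
  3  $ <H>      w q t t $    expand <H> -> w <S> t
  4  $ t <S> w  w q t t $    match w
  5  $ t <S>    q t t $      expand <S> -> q
  6  $ t q      q t t $      match q
  7  $ t        t t $        match t
  8  $          t $          error: stack empty but input remains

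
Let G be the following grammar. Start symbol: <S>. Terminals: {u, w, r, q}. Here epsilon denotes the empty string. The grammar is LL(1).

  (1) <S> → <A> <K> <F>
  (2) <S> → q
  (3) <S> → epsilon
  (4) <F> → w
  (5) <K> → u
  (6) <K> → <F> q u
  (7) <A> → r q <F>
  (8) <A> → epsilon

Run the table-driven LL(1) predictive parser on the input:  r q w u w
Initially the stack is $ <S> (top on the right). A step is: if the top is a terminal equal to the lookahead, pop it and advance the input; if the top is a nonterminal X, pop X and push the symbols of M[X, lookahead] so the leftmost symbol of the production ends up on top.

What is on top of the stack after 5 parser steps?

step 1: stack=$ <S>  input=r q w u w $  — expand <S> → <A> <K> <F>
step 2: stack=$ <F> <K> <A>  input=r q w u w $  — expand <A> → r q <F>
step 3: stack=$ <F> <K> <F> q r  input=r q w u w $  — match r
step 4: stack=$ <F> <K> <F> q  input=q w u w $  — match q
step 5: stack=$ <F> <K> <F>  input=w u w $  — expand <F> → w
Stack after step 5: $ <F> <K> w (top = w).

w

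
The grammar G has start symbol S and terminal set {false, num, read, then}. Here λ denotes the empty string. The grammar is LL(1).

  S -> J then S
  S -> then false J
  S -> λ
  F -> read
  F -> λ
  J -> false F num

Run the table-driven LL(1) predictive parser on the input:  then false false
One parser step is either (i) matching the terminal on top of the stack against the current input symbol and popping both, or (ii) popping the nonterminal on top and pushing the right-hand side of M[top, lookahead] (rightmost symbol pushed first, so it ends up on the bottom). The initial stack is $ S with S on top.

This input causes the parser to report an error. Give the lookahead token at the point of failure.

     Stack           Input               Action
  1  $ S             then false false $  expand S -> then false J
  2  $ J false then  then false false $  match then
  3  $ J false       false false $       match false
  4  $ J             false $             expand J -> false F num
  5  $ num F false   false $             match false
  6  $ num F         $                   error: M[F, $] is empty

$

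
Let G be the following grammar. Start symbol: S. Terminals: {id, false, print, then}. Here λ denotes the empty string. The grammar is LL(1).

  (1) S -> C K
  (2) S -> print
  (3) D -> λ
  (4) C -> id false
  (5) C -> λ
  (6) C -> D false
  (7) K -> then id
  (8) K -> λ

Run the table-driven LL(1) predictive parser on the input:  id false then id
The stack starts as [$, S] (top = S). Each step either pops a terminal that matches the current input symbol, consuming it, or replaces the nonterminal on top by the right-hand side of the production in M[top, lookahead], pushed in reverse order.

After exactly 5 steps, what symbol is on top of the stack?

then

step 1: stack=$ S  input=id false then id $  — expand S -> C K
step 2: stack=$ K C  input=id false then id $  — expand C -> id false
step 3: stack=$ K false id  input=id false then id $  — match id
step 4: stack=$ K false  input=false then id $  — match false
step 5: stack=$ K  input=then id $  — expand K -> then id
Stack after step 5: $ id then (top = then).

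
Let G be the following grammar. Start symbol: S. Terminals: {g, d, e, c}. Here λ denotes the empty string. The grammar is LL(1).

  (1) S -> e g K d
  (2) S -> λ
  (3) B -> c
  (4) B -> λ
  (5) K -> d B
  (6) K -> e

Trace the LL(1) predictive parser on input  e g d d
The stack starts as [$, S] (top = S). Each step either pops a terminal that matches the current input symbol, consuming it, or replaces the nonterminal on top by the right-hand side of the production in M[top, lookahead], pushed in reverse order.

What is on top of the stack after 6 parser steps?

step 1: stack=$ S  input=e g d d $  — expand S -> e g K d
step 2: stack=$ d K g e  input=e g d d $  — match e
step 3: stack=$ d K g  input=g d d $  — match g
step 4: stack=$ d K  input=d d $  — expand K -> d B
step 5: stack=$ d B d  input=d d $  — match d
step 6: stack=$ d B  input=d $  — expand B -> λ
Stack after step 6: $ d (top = d).

d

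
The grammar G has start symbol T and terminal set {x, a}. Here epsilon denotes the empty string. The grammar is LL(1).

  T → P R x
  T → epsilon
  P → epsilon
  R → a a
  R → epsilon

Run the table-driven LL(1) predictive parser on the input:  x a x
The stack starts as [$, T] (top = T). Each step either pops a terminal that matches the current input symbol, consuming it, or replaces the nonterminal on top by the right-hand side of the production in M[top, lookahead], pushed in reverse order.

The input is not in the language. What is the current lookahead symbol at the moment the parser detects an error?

a

     Stack    Input    Action
  1  $ T      x a x $  expand T → P R x
  2  $ x R P  x a x $  expand P → epsilon
  3  $ x R    x a x $  expand R → epsilon
  4  $ x      x a x $  match x
  5  $        a x $    error: stack empty but input remains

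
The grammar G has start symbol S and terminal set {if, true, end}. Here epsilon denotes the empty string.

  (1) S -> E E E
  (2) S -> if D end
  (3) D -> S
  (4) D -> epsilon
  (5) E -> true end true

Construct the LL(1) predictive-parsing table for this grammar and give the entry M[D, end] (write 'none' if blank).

FIRST(E): from E->true end true we get {true}. So FIRST(E) = {true}.
FIRST(S): from S->E E E we get {true}; from S->if D end we get {if}. So FIRST(S) = {if, true}.
FIRST(D): from D->S we get {if, true}; from D->epsilon we get {epsilon}. So FIRST(D) = {epsilon, if, true}.
FOLLOW(S) includes $ since S is the start symbol.
FOLLOW(D): in S->if D end, D is followed by end with FIRST {end}. Thus FOLLOW(D) = {end}.
For D -> S: FIRST(S) = {if, true}, so it goes in M[D, t] for t ∈ {if, true}.
For D -> epsilon: FIRST(epsilon) = {epsilon}, so it goes in M[D, t] for t ∈ {}; since epsilon ∈ FIRST, also for every t ∈ FOLLOW(D) = {end}.

D -> epsilon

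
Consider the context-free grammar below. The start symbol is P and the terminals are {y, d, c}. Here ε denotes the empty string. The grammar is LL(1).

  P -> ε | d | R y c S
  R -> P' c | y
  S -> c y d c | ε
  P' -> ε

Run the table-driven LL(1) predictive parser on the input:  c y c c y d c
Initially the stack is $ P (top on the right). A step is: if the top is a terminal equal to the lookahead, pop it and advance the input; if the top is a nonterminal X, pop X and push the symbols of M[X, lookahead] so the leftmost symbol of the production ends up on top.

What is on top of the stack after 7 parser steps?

     Stack         Input            Action
  1  $ P           c y c c y d c $  expand P -> R y c S
  2  $ S c y R     c y c c y d c $  expand R -> P' c
  3  $ S c y c P'  c y c c y d c $  expand P' -> ε
  4  $ S c y c     c y c c y d c $  match c
  5  $ S c y       y c c y d c $    match y
  6  $ S c         c c y d c $      match c
  7  $ S           c y d c $        expand S -> c y d c
Stack after step 7: $ c d y c (top = c).

c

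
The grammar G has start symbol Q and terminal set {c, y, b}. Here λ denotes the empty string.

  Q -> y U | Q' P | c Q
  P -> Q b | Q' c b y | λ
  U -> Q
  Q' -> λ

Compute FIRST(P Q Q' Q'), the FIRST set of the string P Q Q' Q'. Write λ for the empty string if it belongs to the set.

{λ, b, c, y}

FIRST(Q') = {λ}
FIRST(Q) = {λ, b, c, y}  (via Q' P)
FIRST(P) = {λ, b, c, y}  (via Q b, Q' c b y)
FIRST(U) = {λ, b, c, y}  (via Q)
FIRST(P Q Q' Q'): take FIRST of each symbol in turn, carrying on past any symbol whose FIRST contains λ; result {λ, b, c, y}.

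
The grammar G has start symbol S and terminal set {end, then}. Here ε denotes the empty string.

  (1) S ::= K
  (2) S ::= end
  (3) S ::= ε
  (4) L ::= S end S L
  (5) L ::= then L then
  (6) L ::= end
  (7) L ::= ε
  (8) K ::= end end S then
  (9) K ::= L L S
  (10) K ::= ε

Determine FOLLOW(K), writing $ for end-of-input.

{$, end, then}

FIRST(S) = {ε, end, then}  (via K)
FIRST(L) = {ε, end, then}  (via S end S L)
FIRST(K) = {ε, end, then}  (via L L S)
FOLLOW(S) includes $ since S is the start symbol.
FOLLOW(S): in L::=S end S L (occurrence 1), S is followed by end S L with FIRST {end}; in L::=S end S L (occurrence 2), S is followed by L with FIRST {ε, end, then}; in L::=S end S L (occurrence 2), the suffix after S is nullable, so FOLLOW(S) ⊇ FOLLOW(L) = {$, end, then}; in K::=end end S then, S is followed by then with FIRST {then}; in K::=L L S, the suffix after S is empty, so FOLLOW(S) ⊇ FOLLOW(K) = {$, end, then}. Thus FOLLOW(S) = {$, end, then}.
FOLLOW(K): in S::=K, the suffix after K is empty, so FOLLOW(K) ⊇ FOLLOW(S) = {$, end, then}. Thus FOLLOW(K) = {$, end, then}.
FOLLOW(L): in L::=S end S L, the suffix after L is empty (adds nothing new); in L::=then L then, L is followed by then with FIRST {then}; in K::=L L S (occurrence 1), L is followed by L S with FIRST {ε, end, then}; in K::=L L S (occurrence 1), the suffix after L is nullable, so FOLLOW(L) ⊇ FOLLOW(K) = {$, end, then}; in K::=L L S (occurrence 2), L is followed by S with FIRST {ε, end, then}; in K::=L L S (occurrence 2), the suffix after L is nullable, so FOLLOW(L) ⊇ FOLLOW(K) = {$, end, then}. Thus FOLLOW(L) = {$, end, then}.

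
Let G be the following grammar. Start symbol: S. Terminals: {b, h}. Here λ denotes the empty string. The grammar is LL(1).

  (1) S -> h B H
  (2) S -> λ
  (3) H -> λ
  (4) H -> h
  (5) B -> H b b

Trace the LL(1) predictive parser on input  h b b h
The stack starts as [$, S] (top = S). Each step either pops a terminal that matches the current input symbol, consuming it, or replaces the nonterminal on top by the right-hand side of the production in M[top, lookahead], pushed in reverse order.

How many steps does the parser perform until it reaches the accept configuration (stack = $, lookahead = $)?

step 1: stack=$ S  input=h b b h $  — expand S -> h B H
step 2: stack=$ H B h  input=h b b h $  — match h
step 3: stack=$ H B  input=b b h $  — expand B -> H b b
step 4: stack=$ H b b H  input=b b h $  — expand H -> λ
step 5: stack=$ H b b  input=b b h $  — match b
step 6: stack=$ H b  input=b h $  — match b
step 7: stack=$ H  input=h $  — expand H -> h
step 8: stack=$ h  input=h $  — match h
Accept reached after 8 steps.

8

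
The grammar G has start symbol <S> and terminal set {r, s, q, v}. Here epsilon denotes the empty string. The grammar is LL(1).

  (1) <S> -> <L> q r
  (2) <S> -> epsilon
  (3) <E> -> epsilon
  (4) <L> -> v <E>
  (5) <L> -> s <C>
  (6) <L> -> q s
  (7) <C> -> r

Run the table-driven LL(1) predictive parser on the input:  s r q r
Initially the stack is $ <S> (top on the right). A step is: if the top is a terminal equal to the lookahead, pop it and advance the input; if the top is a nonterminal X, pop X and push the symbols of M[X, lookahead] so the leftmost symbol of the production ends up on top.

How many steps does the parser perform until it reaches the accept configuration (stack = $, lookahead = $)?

     Stack        Input      Action
  1  $ <S>        s r q r $  expand <S> -> <L> q r
  2  $ r q <L>    s r q r $  expand <L> -> s <C>
  3  $ r q <C> s  s r q r $  match s
  4  $ r q <C>    r q r $    expand <C> -> r
  5  $ r q r      r q r $    match r
  6  $ r q        q r $      match q
  7  $ r          r $        match r
Accept reached after 7 steps.

7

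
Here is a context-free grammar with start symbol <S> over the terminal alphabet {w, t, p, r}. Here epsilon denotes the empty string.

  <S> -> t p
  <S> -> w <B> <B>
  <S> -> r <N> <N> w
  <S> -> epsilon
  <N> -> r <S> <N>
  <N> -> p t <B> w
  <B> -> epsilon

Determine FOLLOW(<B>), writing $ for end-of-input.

FIRST(<S>) = {epsilon, r, t, w}
FIRST(<N>) = {p, r}
FIRST(<B>) = {epsilon}
FOLLOW(<S>) includes $ since <S> is the start symbol.
FOLLOW(<S>): in <N>->r <S> <N>, <S> is followed by <N> with FIRST {p, r}. Thus FOLLOW(<S>) = {$, p, r}.
FOLLOW(<N>): in <S>->r <N> <N> w (occurrence 1), <N> is followed by <N> w with FIRST {p, r}; in <S>->r <N> <N> w (occurrence 2), <N> is followed by w with FIRST {w}; in <N>->r <S> <N>, the suffix after <N> is empty (adds nothing new). Thus FOLLOW(<N>) = {p, r, w}.
FOLLOW(<B>): in <S>->w <B> <B> (occurrence 1), <B> is followed by <B> with FIRST {epsilon}; in <S>->w <B> <B> (occurrence 1), the suffix after <B> is nullable, so FOLLOW(<B>) ⊇ FOLLOW(<S>) = {$, p, r}; in <S>->w <B> <B> (occurrence 2), the suffix after <B> is empty, so FOLLOW(<B>) ⊇ FOLLOW(<S>) = {$, p, r}; in <N>->p t <B> w, <B> is followed by w with FIRST {w}. Thus FOLLOW(<B>) = {$, p, r, w}.

{$, p, r, w}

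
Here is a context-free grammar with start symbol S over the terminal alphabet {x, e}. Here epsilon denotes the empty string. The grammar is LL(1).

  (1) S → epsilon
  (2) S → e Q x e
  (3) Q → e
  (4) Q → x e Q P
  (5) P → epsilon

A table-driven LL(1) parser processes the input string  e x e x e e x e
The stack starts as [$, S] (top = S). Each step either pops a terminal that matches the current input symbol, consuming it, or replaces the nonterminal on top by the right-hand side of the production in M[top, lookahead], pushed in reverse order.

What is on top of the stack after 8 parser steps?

Q

step 1: stack=$ S  input=e x e x e e x e $  — expand S → e Q x e
step 2: stack=$ e x Q e  input=e x e x e e x e $  — match e
step 3: stack=$ e x Q  input=x e x e e x e $  — expand Q → x e Q P
step 4: stack=$ e x P Q e x  input=x e x e e x e $  — match x
step 5: stack=$ e x P Q e  input=e x e e x e $  — match e
step 6: stack=$ e x P Q  input=x e e x e $  — expand Q → x e Q P
step 7: stack=$ e x P P Q e x  input=x e e x e $  — match x
step 8: stack=$ e x P P Q e  input=e e x e $  — match e
Stack after step 8: $ e x P P Q (top = Q).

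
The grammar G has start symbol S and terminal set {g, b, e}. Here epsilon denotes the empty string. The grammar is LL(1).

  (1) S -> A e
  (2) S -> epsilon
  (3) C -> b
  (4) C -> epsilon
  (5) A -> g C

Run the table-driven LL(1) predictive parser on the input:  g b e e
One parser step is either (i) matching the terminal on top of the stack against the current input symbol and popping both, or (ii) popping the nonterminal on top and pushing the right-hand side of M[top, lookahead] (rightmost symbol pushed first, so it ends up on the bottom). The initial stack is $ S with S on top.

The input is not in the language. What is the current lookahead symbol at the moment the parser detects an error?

e

step 1: stack=$ S  input=g b e e $  — expand S -> A e
step 2: stack=$ e A  input=g b e e $  — expand A -> g C
step 3: stack=$ e C g  input=g b e e $  — match g
step 4: stack=$ e C  input=b e e $  — expand C -> b
step 5: stack=$ e b  input=b e e $  — match b
step 6: stack=$ e  input=e e $  — match e
step 7: stack=$  input=e $  — error: stack empty but input remains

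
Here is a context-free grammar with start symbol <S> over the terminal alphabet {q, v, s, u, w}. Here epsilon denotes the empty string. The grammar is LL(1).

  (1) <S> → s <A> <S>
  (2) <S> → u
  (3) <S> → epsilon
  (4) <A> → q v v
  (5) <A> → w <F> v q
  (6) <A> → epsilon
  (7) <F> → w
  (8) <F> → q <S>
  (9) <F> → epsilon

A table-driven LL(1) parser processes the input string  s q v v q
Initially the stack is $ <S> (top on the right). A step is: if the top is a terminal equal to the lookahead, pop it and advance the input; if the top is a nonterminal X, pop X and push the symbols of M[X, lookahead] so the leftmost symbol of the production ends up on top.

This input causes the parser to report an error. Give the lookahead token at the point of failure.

step 1: stack=$ <S>  input=s q v v q $  — expand <S> → s <A> <S>
step 2: stack=$ <S> <A> s  input=s q v v q $  — match s
step 3: stack=$ <S> <A>  input=q v v q $  — expand <A> → q v v
step 4: stack=$ <S> v v q  input=q v v q $  — match q
step 5: stack=$ <S> v v  input=v v q $  — match v
step 6: stack=$ <S> v  input=v q $  — match v
step 7: stack=$ <S>  input=q $  — error: M[<S>, q] is empty

q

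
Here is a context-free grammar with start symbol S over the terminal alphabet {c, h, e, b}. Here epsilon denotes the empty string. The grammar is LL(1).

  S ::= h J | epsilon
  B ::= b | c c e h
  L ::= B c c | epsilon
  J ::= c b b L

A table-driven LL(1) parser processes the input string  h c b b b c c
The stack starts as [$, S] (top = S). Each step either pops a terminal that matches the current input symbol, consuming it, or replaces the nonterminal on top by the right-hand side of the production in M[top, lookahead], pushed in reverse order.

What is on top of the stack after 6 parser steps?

step 1: stack=$ S  input=h c b b b c c $  — expand S ::= h J
step 2: stack=$ J h  input=h c b b b c c $  — match h
step 3: stack=$ J  input=c b b b c c $  — expand J ::= c b b L
step 4: stack=$ L b b c  input=c b b b c c $  — match c
step 5: stack=$ L b b  input=b b b c c $  — match b
step 6: stack=$ L b  input=b b c c $  — match b
Stack after step 6: $ L (top = L).

L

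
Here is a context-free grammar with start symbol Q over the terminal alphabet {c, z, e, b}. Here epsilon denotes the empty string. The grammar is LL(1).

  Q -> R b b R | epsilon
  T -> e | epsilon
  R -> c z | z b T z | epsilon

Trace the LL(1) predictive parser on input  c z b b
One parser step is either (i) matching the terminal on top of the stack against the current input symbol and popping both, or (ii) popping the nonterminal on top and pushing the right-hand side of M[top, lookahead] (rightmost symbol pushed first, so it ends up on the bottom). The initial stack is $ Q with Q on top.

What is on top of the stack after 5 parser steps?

b

step 1: stack=$ Q  input=c z b b $  — expand Q -> R b b R
step 2: stack=$ R b b R  input=c z b b $  — expand R -> c z
step 3: stack=$ R b b z c  input=c z b b $  — match c
step 4: stack=$ R b b z  input=z b b $  — match z
step 5: stack=$ R b b  input=b b $  — match b
Stack after step 5: $ R b (top = b).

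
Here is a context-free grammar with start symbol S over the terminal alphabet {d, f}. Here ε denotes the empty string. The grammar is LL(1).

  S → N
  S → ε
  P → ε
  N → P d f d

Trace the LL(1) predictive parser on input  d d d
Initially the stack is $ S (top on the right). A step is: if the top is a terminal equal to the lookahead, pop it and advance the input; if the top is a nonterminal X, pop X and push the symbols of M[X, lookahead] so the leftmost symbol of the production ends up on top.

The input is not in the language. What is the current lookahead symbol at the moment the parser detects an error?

d

     Stack      Input    Action
  1  $ S        d d d $  expand S → N
  2  $ N        d d d $  expand N → P d f d
  3  $ d f d P  d d d $  expand P → ε
  4  $ d f d    d d d $  match d
  5  $ d f      d d $    error: top is terminal f but lookahead is d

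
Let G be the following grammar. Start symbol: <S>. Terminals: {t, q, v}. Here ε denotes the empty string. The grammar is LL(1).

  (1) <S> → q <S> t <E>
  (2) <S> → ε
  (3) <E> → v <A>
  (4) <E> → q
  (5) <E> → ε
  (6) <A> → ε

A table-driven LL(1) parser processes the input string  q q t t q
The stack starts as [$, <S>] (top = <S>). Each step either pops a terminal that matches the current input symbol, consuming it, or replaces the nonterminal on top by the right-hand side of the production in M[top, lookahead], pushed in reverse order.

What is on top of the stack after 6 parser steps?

     Stack                Input        Action
  1  $ <S>                q q t t q $  expand <S> → q <S> t <E>
  2  $ <E> t <S> q        q q t t q $  match q
  3  $ <E> t <S>          q t t q $    expand <S> → q <S> t <E>
  4  $ <E> t <E> t <S> q  q t t q $    match q
  5  $ <E> t <E> t <S>    t t q $      expand <S> → ε
  6  $ <E> t <E> t        t t q $      match t
Stack after step 6: $ <E> t <E> (top = <E>).

<E>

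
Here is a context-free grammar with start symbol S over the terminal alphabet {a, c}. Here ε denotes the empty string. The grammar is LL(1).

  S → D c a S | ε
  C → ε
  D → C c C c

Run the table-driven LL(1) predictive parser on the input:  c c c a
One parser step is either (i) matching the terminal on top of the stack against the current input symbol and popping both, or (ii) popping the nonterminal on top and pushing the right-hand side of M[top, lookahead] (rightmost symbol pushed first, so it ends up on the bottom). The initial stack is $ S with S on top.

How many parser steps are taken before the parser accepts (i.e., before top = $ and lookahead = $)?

9

     Stack            Input      Action
  1  $ S              c c c a $  expand S → D c a S
  2  $ S a c D        c c c a $  expand D → C c C c
  3  $ S a c c C c C  c c c a $  expand C → ε
  4  $ S a c c C c    c c c a $  match c
  5  $ S a c c C      c c a $    expand C → ε
  6  $ S a c c        c c a $    match c
  7  $ S a c          c a $      match c
  8  $ S a            a $        match a
  9  $ S              $          expand S → ε
Accept reached after 9 steps.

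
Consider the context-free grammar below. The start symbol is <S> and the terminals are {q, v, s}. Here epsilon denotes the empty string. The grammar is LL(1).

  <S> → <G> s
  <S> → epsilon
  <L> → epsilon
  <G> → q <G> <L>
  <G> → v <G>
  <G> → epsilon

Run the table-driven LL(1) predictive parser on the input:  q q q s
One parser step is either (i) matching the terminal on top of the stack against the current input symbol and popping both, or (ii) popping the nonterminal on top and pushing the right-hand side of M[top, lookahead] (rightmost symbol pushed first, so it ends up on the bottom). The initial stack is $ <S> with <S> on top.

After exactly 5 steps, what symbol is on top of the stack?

<G>

step 1: stack=$ <S>  input=q q q s $  — expand <S> → <G> s
step 2: stack=$ s <G>  input=q q q s $  — expand <G> → q <G> <L>
step 3: stack=$ s <L> <G> q  input=q q q s $  — match q
step 4: stack=$ s <L> <G>  input=q q s $  — expand <G> → q <G> <L>
step 5: stack=$ s <L> <L> <G> q  input=q q s $  — match q
Stack after step 5: $ s <L> <L> <G> (top = <G>).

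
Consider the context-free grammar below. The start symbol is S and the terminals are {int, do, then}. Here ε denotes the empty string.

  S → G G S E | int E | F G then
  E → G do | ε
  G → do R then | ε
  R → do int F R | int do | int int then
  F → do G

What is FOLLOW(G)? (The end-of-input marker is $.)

{do, int, then}

FIRST(G) = {ε, do}
FIRST(R) = {do, int}
FIRST(F) = {do}
FIRST(S) = {do, int}  (via G G S E, F G then)
FIRST(E) = {ε, do}  (via G do)
FOLLOW(S) includes $ since S is the start symbol.
FOLLOW(S): in S→G G S E, S is followed by E with FIRST {ε, do}; in S→G G S E, the suffix after S is nullable (adds nothing new). Thus FOLLOW(S) = {$, do}.
FOLLOW(E): in S→G G S E, the suffix after E is empty, so FOLLOW(E) ⊇ FOLLOW(S) = {$, do}; in S→int E, the suffix after E is empty, so FOLLOW(E) ⊇ FOLLOW(S) = {$, do}. Thus FOLLOW(E) = {$, do}.
FOLLOW(R): in G→do R then, R is followed by then with FIRST {then}; in R→do int F R, the suffix after R is empty (adds nothing new). Thus FOLLOW(R) = {then}.
FOLLOW(F): in S→F G then, F is followed by G then with FIRST {do, then}; in R→do int F R, F is followed by R with FIRST {do, int}. Thus FOLLOW(F) = {do, int, then}.
FOLLOW(G): in S→G G S E (occurrence 1), G is followed by G S E with FIRST {do, int}; in S→G G S E (occurrence 2), G is followed by S E with FIRST {do, int}; in S→F G then, G is followed by then with FIRST {then}; in E→G do, G is followed by do with FIRST {do}; in F→do G, the suffix after G is empty, so FOLLOW(G) ⊇ FOLLOW(F) = {do, int, then}. Thus FOLLOW(G) = {do, int, then}.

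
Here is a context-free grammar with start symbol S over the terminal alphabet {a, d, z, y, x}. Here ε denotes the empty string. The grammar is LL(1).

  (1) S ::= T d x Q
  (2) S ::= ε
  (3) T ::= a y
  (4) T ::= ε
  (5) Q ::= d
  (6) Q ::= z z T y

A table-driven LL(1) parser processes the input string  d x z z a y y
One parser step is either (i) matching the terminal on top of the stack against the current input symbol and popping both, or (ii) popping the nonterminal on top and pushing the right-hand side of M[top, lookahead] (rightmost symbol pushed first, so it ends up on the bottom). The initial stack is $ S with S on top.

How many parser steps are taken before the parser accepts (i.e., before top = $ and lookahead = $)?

11

      Stack      Input            Action
   1  $ S        d x z z a y y $  expand S ::= T d x Q
   2  $ Q x d T  d x z z a y y $  expand T ::= ε
   3  $ Q x d    d x z z a y y $  match d
   4  $ Q x      x z z a y y $    match x
   5  $ Q        z z a y y $      expand Q ::= z z T y
   6  $ y T z z  z z a y y $      match z
   7  $ y T z    z a y y $        match z
   8  $ y T      a y y $          expand T ::= a y
   9  $ y y a    a y y $          match a
  10  $ y y      y y $            match y
  11  $ y        y $              match y
Accept reached after 11 steps.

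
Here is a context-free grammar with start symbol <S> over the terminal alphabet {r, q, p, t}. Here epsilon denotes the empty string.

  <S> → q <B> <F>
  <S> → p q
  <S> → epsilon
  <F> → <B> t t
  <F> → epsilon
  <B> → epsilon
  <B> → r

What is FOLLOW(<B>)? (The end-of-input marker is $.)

{$, r, t}

FIRST(<S>) = {epsilon, p, q}
FIRST(<B>) = {epsilon, r}
FIRST(<F>) = {epsilon, r, t}  (via <B> t t)
FOLLOW(<S>) includes $ since <S> is the start symbol.
FOLLOW(<S>): <S> appears on no right-hand side. Thus FOLLOW(<S>) = {$}.
FOLLOW(<F>): in <S>→q <B> <F>, the suffix after <F> is empty, so FOLLOW(<F>) ⊇ FOLLOW(<S>) = {$}. Thus FOLLOW(<F>) = {$}.
FOLLOW(<B>): in <S>→q <B> <F>, <B> is followed by <F> with FIRST {epsilon, r, t}; in <S>→q <B> <F>, the suffix after <B> is nullable, so FOLLOW(<B>) ⊇ FOLLOW(<S>) = {$}; in <F>→<B> t t, <B> is followed by t t with FIRST {t}. Thus FOLLOW(<B>) = {$, r, t}.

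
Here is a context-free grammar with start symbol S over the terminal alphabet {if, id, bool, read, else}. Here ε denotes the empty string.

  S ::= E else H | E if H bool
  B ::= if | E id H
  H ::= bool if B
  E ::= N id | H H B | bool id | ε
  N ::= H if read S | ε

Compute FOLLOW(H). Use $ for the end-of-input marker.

{$, bool, else, id, if}

FIRST(H) = {bool}
FIRST(N) = {ε, bool}  (via H if read S)
FIRST(E) = {ε, bool, id}  (via N id, H H B)
FIRST(S) = {bool, else, id, if}  (via E else H, E if H bool)
FIRST(B) = {bool, id, if}  (via E id H)
FOLLOW(S) includes $ since S is the start symbol.
FOLLOW(E): in S::=E else H, E is followed by else H with FIRST {else}; in S::=E if H bool, E is followed by if H bool with FIRST {if}; in B::=E id H, E is followed by id H with FIRST {id}. Thus FOLLOW(E) = {else, id, if}.
FOLLOW(N): in E::=N id, N is followed by id with FIRST {id}. Thus FOLLOW(N) = {id}.
FOLLOW(S): in N::=H if read S, the suffix after S is empty, so FOLLOW(S) ⊇ FOLLOW(N) = {id}. Thus FOLLOW(S) = {$, id}.
FOLLOW(B): in H::=bool if B, the suffix after B is empty, so FOLLOW(B) ⊇ FOLLOW(H) = {$, bool, else, id, if}; in E::=H H B, the suffix after B is empty, so FOLLOW(B) ⊇ FOLLOW(E) = {else, id, if}. Thus FOLLOW(B) = {$, bool, else, id, if}.
FOLLOW(H): in S::=E else H, the suffix after H is empty, so FOLLOW(H) ⊇ FOLLOW(S) = {$, id}; in S::=E if H bool, H is followed by bool with FIRST {bool}; in B::=E id H, the suffix after H is empty, so FOLLOW(H) ⊇ FOLLOW(B) = {$, bool, else, id, if}; in E::=H H B (occurrence 1), H is followed by H B with FIRST {bool}; in E::=H H B (occurrence 2), H is followed by B with FIRST {bool, id, if}; in N::=H if read S, H is followed by if read S with FIRST {if}. Thus FOLLOW(H) = {$, bool, else, id, if}.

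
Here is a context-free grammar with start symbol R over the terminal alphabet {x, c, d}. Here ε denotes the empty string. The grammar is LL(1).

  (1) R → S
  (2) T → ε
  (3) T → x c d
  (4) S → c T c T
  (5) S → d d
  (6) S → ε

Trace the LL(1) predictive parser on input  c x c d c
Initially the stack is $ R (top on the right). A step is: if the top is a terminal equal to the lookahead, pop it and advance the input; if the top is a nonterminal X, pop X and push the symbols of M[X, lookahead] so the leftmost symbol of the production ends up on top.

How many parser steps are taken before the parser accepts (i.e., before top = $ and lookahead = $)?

step 1: stack=$ R  input=c x c d c $  — expand R → S
step 2: stack=$ S  input=c x c d c $  — expand S → c T c T
step 3: stack=$ T c T c  input=c x c d c $  — match c
step 4: stack=$ T c T  input=x c d c $  — expand T → x c d
step 5: stack=$ T c d c x  input=x c d c $  — match x
step 6: stack=$ T c d c  input=c d c $  — match c
step 7: stack=$ T c d  input=d c $  — match d
step 8: stack=$ T c  input=c $  — match c
step 9: stack=$ T  input=$  — expand T → ε
Accept reached after 9 steps.

9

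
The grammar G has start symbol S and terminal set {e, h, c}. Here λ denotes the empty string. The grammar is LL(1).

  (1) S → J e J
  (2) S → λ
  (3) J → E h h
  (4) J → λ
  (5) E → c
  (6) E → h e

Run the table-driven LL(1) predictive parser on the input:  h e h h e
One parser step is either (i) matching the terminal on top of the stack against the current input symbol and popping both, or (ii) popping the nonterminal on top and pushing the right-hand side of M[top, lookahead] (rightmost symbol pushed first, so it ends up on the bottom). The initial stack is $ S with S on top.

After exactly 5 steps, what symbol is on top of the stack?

h

     Stack          Input        Action
  1  $ S            h e h h e $  expand S → J e J
  2  $ J e J        h e h h e $  expand J → E h h
  3  $ J e h h E    h e h h e $  expand E → h e
  4  $ J e h h e h  h e h h e $  match h
  5  $ J e h h e    e h h e $    match e
Stack after step 5: $ J e h h (top = h).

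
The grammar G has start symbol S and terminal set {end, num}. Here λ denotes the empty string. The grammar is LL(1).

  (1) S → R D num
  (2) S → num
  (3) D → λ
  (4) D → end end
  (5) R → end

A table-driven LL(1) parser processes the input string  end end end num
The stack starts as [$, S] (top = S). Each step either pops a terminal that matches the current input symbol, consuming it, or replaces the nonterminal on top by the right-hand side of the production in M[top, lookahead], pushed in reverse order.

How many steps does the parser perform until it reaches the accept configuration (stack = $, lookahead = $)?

7

step 1: stack=$ S  input=end end end num $  — expand S → R D num
step 2: stack=$ num D R  input=end end end num $  — expand R → end
step 3: stack=$ num D end  input=end end end num $  — match end
step 4: stack=$ num D  input=end end num $  — expand D → end end
step 5: stack=$ num end end  input=end end num $  — match end
step 6: stack=$ num end  input=end num $  — match end
step 7: stack=$ num  input=num $  — match num
Accept reached after 7 steps.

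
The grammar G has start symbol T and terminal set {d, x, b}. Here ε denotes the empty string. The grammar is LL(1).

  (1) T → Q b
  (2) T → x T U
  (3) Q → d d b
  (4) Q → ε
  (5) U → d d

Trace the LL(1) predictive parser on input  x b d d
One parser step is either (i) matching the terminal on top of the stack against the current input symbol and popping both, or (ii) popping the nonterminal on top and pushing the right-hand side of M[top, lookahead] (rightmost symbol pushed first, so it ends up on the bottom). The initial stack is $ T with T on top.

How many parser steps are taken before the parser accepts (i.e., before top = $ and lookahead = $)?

8

     Stack    Input      Action
  1  $ T      x b d d $  expand T → x T U
  2  $ U T x  x b d d $  match x
  3  $ U T    b d d $    expand T → Q b
  4  $ U b Q  b d d $    expand Q → ε
  5  $ U b    b d d $    match b
  6  $ U      d d $      expand U → d d
  7  $ d d    d d $      match d
  8  $ d      d $        match d
Accept reached after 8 steps.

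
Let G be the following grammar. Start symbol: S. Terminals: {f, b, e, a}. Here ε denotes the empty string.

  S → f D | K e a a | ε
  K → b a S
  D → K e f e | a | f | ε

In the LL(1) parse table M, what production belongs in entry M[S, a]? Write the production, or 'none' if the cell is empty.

none

FIRST(K) = {b}
FIRST(S) = {ε, b, f}  (via K e a a)
FIRST(D) = {ε, a, b, f}  (via K e f e)
FOLLOW(S) includes $ since S is the start symbol.
FOLLOW(K): in S→K e a a, K is followed by e a a with FIRST {e}; in D→K e f e, K is followed by e f e with FIRST {e}. Thus FOLLOW(K) = {e}.
FOLLOW(S): in K→b a S, the suffix after S is empty, so FOLLOW(S) ⊇ FOLLOW(K) = {e}. Thus FOLLOW(S) = {$, e}.
For S → f D: FIRST(f D) = {f}, so it goes in M[S, t] for t ∈ {f}.
For S → K e a a: FIRST(K e a a) = {b}, so it goes in M[S, t] for t ∈ {b}.
For S → ε: FIRST(ε) = {ε}, so it goes in M[S, t] for t ∈ {}; since ε ∈ FIRST, also for every t ∈ FOLLOW(S) = {$, e}.
None of these place a production in M[S, a].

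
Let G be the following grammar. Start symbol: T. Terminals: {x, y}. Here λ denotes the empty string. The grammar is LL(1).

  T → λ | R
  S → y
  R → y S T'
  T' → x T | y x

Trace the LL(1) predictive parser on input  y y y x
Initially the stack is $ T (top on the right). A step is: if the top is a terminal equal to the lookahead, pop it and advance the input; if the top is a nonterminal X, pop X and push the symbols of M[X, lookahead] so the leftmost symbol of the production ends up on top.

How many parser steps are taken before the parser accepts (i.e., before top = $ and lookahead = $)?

     Stack     Input      Action
  1  $ T       y y y x $  expand T → R
  2  $ R       y y y x $  expand R → y S T'
  3  $ T' S y  y y y x $  match y
  4  $ T' S    y y x $    expand S → y
  5  $ T' y    y y x $    match y
  6  $ T'      y x $      expand T' → y x
  7  $ x y     y x $      match y
  8  $ x       x $        match x
Accept reached after 8 steps.

8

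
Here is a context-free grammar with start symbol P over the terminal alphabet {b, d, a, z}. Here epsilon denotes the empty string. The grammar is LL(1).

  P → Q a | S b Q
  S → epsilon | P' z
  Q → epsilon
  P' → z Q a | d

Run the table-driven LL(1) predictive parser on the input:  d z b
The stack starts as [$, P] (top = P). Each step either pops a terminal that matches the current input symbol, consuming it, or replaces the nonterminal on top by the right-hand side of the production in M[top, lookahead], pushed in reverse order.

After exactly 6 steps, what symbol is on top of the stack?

step 1: stack=$ P  input=d z b $  — expand P → S b Q
step 2: stack=$ Q b S  input=d z b $  — expand S → P' z
step 3: stack=$ Q b z P'  input=d z b $  — expand P' → d
step 4: stack=$ Q b z d  input=d z b $  — match d
step 5: stack=$ Q b z  input=z b $  — match z
step 6: stack=$ Q b  input=b $  — match b
Stack after step 6: $ Q (top = Q).

Q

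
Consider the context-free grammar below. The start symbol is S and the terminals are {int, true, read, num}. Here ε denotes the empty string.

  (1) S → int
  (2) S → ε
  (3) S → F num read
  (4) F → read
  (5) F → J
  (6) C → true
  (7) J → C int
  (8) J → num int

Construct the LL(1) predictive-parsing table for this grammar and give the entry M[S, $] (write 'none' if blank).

FIRST(C): from C→true we get {true}. So FIRST(C) = {true}.
FIRST(J): from J→C int we get {true}; from J→num int we get {num}. So FIRST(J) = {num, true}.
FIRST(F): from F→read we get {read}; from F→J we get {num, true}. So FIRST(F) = {num, read, true}.
FIRST(S): from S→int we get {int}; from S→ε we get {ε}; from S→F num read we get {num, read, true}. So FIRST(S) = {ε, int, num, read, true}.
FOLLOW(S) includes $ since S is the start symbol.
FOLLOW(S): S appears on no right-hand side. Thus FOLLOW(S) = {$}.
For S → int: FIRST(int) = {int}, so it goes in M[S, t] for t ∈ {int}.
For S → ε: FIRST(ε) = {ε}, so it goes in M[S, t] for t ∈ {}; since ε ∈ FIRST, also for every t ∈ FOLLOW(S) = {$}.
For S → F num read: FIRST(F num read) = {num, read, true}, so it goes in M[S, t] for t ∈ {num, read, true}.

S → ε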